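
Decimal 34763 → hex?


Divide by 16 repeatedly:
34763 ÷ 16 = 2172 remainder 11 (B)
2172 ÷ 16 = 135 remainder 12 (C)
135 ÷ 16 = 8 remainder 7 (7)
8 ÷ 16 = 0 remainder 8 (8)
Reading remainders bottom-up:
= 0x87CB


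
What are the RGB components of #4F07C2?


Hex: #4F07C2
R = 4F₁₆ = 79
G = 07₁₆ = 7
B = C2₁₆ = 194
= RGB(79, 7, 194)


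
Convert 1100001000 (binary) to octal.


Group into 3-bit groups: 001100001000
  001 = 1
  100 = 4
  001 = 1
  000 = 0
= 0o1410


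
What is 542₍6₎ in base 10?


Positional values (base 6):
  2 × 6^0 = 2 × 1 = 2
  4 × 6^1 = 4 × 6 = 24
  5 × 6^2 = 5 × 36 = 180
Sum = 2 + 24 + 180
= 206


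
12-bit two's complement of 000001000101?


Original: 000001000101
Step 1 - Invert all bits: 111110111010
Step 2 - Add 1: 111110111010 + 1
= 111110111011 (represents -69)


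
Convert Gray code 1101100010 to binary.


Gray code: 1101100010
MSB stays the same: 1
Each subsequent bit = prev_binary XOR current_gray:
  B[1] = 1 XOR 1 = 0
  B[2] = 0 XOR 0 = 0
  B[3] = 0 XOR 1 = 1
  B[4] = 1 XOR 1 = 0
  B[5] = 0 XOR 0 = 0
  B[6] = 0 XOR 0 = 0
  B[7] = 0 XOR 0 = 0
  B[8] = 0 XOR 1 = 1
  B[9] = 1 XOR 0 = 1
= 1001000011 (579 decimal)


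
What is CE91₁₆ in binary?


Each hex digit → 4 binary bits:
  C = 1100
  E = 1110
  9 = 1001
  1 = 0001
Concatenate: 1100 1110 1001 0001
= 1100111010010001


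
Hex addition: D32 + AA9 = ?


Align and add column by column (LSB to MSB, each column mod 16 with carry):
  0D32
+ 0AA9
  ----
  col 0: 2(2) + 9(9) + 0 (carry in) = 11 → B(11), carry out 0
  col 1: 3(3) + A(10) + 0 (carry in) = 13 → D(13), carry out 0
  col 2: D(13) + A(10) + 0 (carry in) = 23 → 7(7), carry out 1
  col 3: 0(0) + 0(0) + 1 (carry in) = 1 → 1(1), carry out 0
Reading digits MSB→LSB: 17DB
Strip leading zeros: 17DB
= 0x17DB


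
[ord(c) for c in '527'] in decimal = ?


String: '527'  (3 characters)
Per-character ASCII lookup:
  '5': digits start at 48: '5' = 48 + 5 = 53
  '2': digits start at 48: '2' = 48 + 2 = 50
  '7': digits start at 48: '7' = 48 + 7 = 55
= 53 50 55


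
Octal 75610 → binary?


Each octal digit → 3 binary bits:
  7 = 111
  5 = 101
  6 = 110
  1 = 001
  0 = 000
Concatenate: 111 101 110 001 000
= 111101110001000


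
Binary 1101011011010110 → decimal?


Positional values:
Bit 1: 1 × 2^1 = 2
Bit 2: 1 × 2^2 = 4
Bit 4: 1 × 2^4 = 16
Bit 6: 1 × 2^6 = 64
Bit 7: 1 × 2^7 = 128
Bit 9: 1 × 2^9 = 512
Bit 10: 1 × 2^10 = 1024
Bit 12: 1 × 2^12 = 4096
Bit 14: 1 × 2^14 = 16384
Bit 15: 1 × 2^15 = 32768
Sum = 2 + 4 + 16 + 64 + 128 + 512 + 1024 + 4096 + 16384 + 32768
= 54998


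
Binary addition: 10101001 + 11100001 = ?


Align and add column by column (LSB to MSB, carry propagating):
  010101001
+ 011100001
  ---------
  col 0: 1 + 1 + 0 (carry in) = 2 → bit 0, carry out 1
  col 1: 0 + 0 + 1 (carry in) = 1 → bit 1, carry out 0
  col 2: 0 + 0 + 0 (carry in) = 0 → bit 0, carry out 0
  col 3: 1 + 0 + 0 (carry in) = 1 → bit 1, carry out 0
  col 4: 0 + 0 + 0 (carry in) = 0 → bit 0, carry out 0
  col 5: 1 + 1 + 0 (carry in) = 2 → bit 0, carry out 1
  col 6: 0 + 1 + 1 (carry in) = 2 → bit 0, carry out 1
  col 7: 1 + 1 + 1 (carry in) = 3 → bit 1, carry out 1
  col 8: 0 + 0 + 1 (carry in) = 1 → bit 1, carry out 0
Reading bits MSB→LSB: 110001010
Strip leading zeros: 110001010
= 110001010


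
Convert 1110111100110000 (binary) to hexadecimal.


Group into 4-bit nibbles: 1110111100110000
  1110 = E
  1111 = F
  0011 = 3
  0000 = 0
= 0xEF30


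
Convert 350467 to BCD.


Each digit → 4-bit binary:
  3 → 0011
  5 → 0101
  0 → 0000
  4 → 0100
  6 → 0110
  7 → 0111
= 0011 0101 0000 0100 0110 0111


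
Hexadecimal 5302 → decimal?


Positional values:
Position 0: 2 × 16^0 = 2 × 1 = 2
Position 1: 0 × 16^1 = 0 × 16 = 0
Position 2: 3 × 16^2 = 3 × 256 = 768
Position 3: 5 × 16^3 = 5 × 4096 = 20480
Sum = 2 + 0 + 768 + 20480
= 21250


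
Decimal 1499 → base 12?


Divide by 12 repeatedly:
1499 ÷ 12 = 124 remainder 11
124 ÷ 12 = 10 remainder 4
10 ÷ 12 = 0 remainder 10
Reading remainders bottom-up:
= A4B


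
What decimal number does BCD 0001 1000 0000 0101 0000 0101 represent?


Each 4-bit group → digit:
  0001 → 1
  1000 → 8
  0000 → 0
  0101 → 5
  0000 → 0
  0101 → 5
= 180505


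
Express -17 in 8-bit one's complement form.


Original: 00010001
Invert all bits:
  bit 0: 0 → 1
  bit 1: 0 → 1
  bit 2: 0 → 1
  bit 3: 1 → 0
  bit 4: 0 → 1
  bit 5: 0 → 1
  bit 6: 0 → 1
  bit 7: 1 → 0
= 11101110


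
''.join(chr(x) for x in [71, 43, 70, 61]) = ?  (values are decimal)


Codes (decimal): 71 43 70 61
Per-code ASCII lookup:
  71  (range 65-90: uppercase, 71 - 65 = 6) → 'G'
  43  (special character) → '+'
  70  (range 65-90: uppercase, 70 - 65 = 5) → 'F'
  61  (special character) → '='
= 'G+F='


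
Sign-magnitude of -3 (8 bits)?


Sign bit: 1 (negative)
Magnitude: 3 = 0000011
= 10000011


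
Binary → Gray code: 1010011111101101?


Binary: 1010011111101101
Gray code: G = B XOR (B >> 1)
B >> 1 = 0101001111110110
1010011111101101 XOR 0101001111110110:
  1 XOR 0 = 1
  0 XOR 1 = 1
  1 XOR 0 = 1
  0 XOR 1 = 1
  0 XOR 0 = 0
  1 XOR 0 = 1
  1 XOR 1 = 0
  1 XOR 1 = 0
  1 XOR 1 = 0
  1 XOR 1 = 0
  1 XOR 1 = 0
  0 XOR 1 = 1
  1 XOR 0 = 1
  1 XOR 1 = 0
  0 XOR 1 = 1
  1 XOR 0 = 1
= 1111010000011011


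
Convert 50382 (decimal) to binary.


Divide by 2 repeatedly:
50382 ÷ 2 = 25191 remainder 0
25191 ÷ 2 = 12595 remainder 1
12595 ÷ 2 = 6297 remainder 1
6297 ÷ 2 = 3148 remainder 1
3148 ÷ 2 = 1574 remainder 0
1574 ÷ 2 = 787 remainder 0
787 ÷ 2 = 393 remainder 1
393 ÷ 2 = 196 remainder 1
196 ÷ 2 = 98 remainder 0
98 ÷ 2 = 49 remainder 0
49 ÷ 2 = 24 remainder 1
24 ÷ 2 = 12 remainder 0
12 ÷ 2 = 6 remainder 0
6 ÷ 2 = 3 remainder 0
3 ÷ 2 = 1 remainder 1
1 ÷ 2 = 0 remainder 1
Reading remainders bottom-up:
= 1100010011001110


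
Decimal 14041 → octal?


Divide by 8 repeatedly:
14041 ÷ 8 = 1755 remainder 1
1755 ÷ 8 = 219 remainder 3
219 ÷ 8 = 27 remainder 3
27 ÷ 8 = 3 remainder 3
3 ÷ 8 = 0 remainder 3
Reading remainders bottom-up:
= 0o33331


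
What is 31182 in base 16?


Divide by 16 repeatedly:
31182 ÷ 16 = 1948 remainder 14 (E)
1948 ÷ 16 = 121 remainder 12 (C)
121 ÷ 16 = 7 remainder 9 (9)
7 ÷ 16 = 0 remainder 7 (7)
Reading remainders bottom-up:
= 0x79CE


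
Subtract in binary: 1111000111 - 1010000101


Align and subtract column by column (LSB to MSB, borrowing when needed):
  1111000111
- 1010000101
  ----------
  col 0: (1 - 0 borrow-in) - 1 → 1 - 1 = 0, borrow out 0
  col 1: (1 - 0 borrow-in) - 0 → 1 - 0 = 1, borrow out 0
  col 2: (1 - 0 borrow-in) - 1 → 1 - 1 = 0, borrow out 0
  col 3: (0 - 0 borrow-in) - 0 → 0 - 0 = 0, borrow out 0
  col 4: (0 - 0 borrow-in) - 0 → 0 - 0 = 0, borrow out 0
  col 5: (0 - 0 borrow-in) - 0 → 0 - 0 = 0, borrow out 0
  col 6: (1 - 0 borrow-in) - 0 → 1 - 0 = 1, borrow out 0
  col 7: (1 - 0 borrow-in) - 1 → 1 - 1 = 0, borrow out 0
  col 8: (1 - 0 borrow-in) - 0 → 1 - 0 = 1, borrow out 0
  col 9: (1 - 0 borrow-in) - 1 → 1 - 1 = 0, borrow out 0
Reading bits MSB→LSB: 0101000010
Strip leading zeros: 101000010
= 101000010


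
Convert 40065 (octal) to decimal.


Positional values:
Position 0: 5 × 8^0 = 5
Position 1: 6 × 8^1 = 48
Position 2: 0 × 8^2 = 0
Position 3: 0 × 8^3 = 0
Position 4: 4 × 8^4 = 16384
Sum = 5 + 48 + 0 + 0 + 16384
= 16437


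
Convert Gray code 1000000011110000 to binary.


Gray code: 1000000011110000
MSB stays the same: 1
Each subsequent bit = prev_binary XOR current_gray:
  B[1] = 1 XOR 0 = 1
  B[2] = 1 XOR 0 = 1
  B[3] = 1 XOR 0 = 1
  B[4] = 1 XOR 0 = 1
  B[5] = 1 XOR 0 = 1
  B[6] = 1 XOR 0 = 1
  B[7] = 1 XOR 0 = 1
  B[8] = 1 XOR 1 = 0
  B[9] = 0 XOR 1 = 1
  B[10] = 1 XOR 1 = 0
  B[11] = 0 XOR 1 = 1
  B[12] = 1 XOR 0 = 1
  B[13] = 1 XOR 0 = 1
  B[14] = 1 XOR 0 = 1
  B[15] = 1 XOR 0 = 1
= 1111111101011111 (65375 decimal)


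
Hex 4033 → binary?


Each hex digit → 4 binary bits:
  4 = 0100
  0 = 0000
  3 = 0011
  3 = 0011
Concatenate: 0100 0000 0011 0011
= 0100000000110011


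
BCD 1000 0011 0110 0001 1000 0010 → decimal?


Each 4-bit group → digit:
  1000 → 8
  0011 → 3
  0110 → 6
  0001 → 1
  1000 → 8
  0010 → 2
= 836182


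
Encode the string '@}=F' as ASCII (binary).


String: '@}=F'  (4 characters)
Per-character ASCII lookup:
  '@': special character: '@' = 64 → 1000000
  '}': special character: '}' = 125 → 1111101
  '=': special character: '=' = 61 → 111101
  'F': uppercase starts at 65: 'F' = 65 + 5 = 70 → 1000110
= 1000000 1111101 111101 1000110


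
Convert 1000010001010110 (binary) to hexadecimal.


Group into 4-bit nibbles: 1000010001010110
  1000 = 8
  0100 = 4
  0101 = 5
  0110 = 6
= 0x8456


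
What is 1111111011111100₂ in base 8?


Group into 3-bit groups: 001111111011111100
  001 = 1
  111 = 7
  111 = 7
  011 = 3
  111 = 7
  100 = 4
= 0o177374


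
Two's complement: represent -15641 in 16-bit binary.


Original: 0011110100011001
Step 1 - Invert all bits: 1100001011100110
Step 2 - Add 1: 1100001011100110 + 1
= 1100001011100111 (represents -15641)


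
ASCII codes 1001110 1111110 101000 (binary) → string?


Codes (binary): 1001110 1111110 101000
Per-code ASCII lookup:
  1001110 = 78  (range 65-90: uppercase, 78 - 65 = 13) → 'N'
  1111110 = 126  (special character) → '~'
  101000 = 40  (special character) → '('
= 'N~('


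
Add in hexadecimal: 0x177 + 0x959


Align and add column by column (LSB to MSB, each column mod 16 with carry):
  0177
+ 0959
  ----
  col 0: 7(7) + 9(9) + 0 (carry in) = 16 → 0(0), carry out 1
  col 1: 7(7) + 5(5) + 1 (carry in) = 13 → D(13), carry out 0
  col 2: 1(1) + 9(9) + 0 (carry in) = 10 → A(10), carry out 0
  col 3: 0(0) + 0(0) + 0 (carry in) = 0 → 0(0), carry out 0
Reading digits MSB→LSB: 0AD0
Strip leading zeros: AD0
= 0xAD0


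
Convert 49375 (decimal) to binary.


Divide by 2 repeatedly:
49375 ÷ 2 = 24687 remainder 1
24687 ÷ 2 = 12343 remainder 1
12343 ÷ 2 = 6171 remainder 1
6171 ÷ 2 = 3085 remainder 1
3085 ÷ 2 = 1542 remainder 1
1542 ÷ 2 = 771 remainder 0
771 ÷ 2 = 385 remainder 1
385 ÷ 2 = 192 remainder 1
192 ÷ 2 = 96 remainder 0
96 ÷ 2 = 48 remainder 0
48 ÷ 2 = 24 remainder 0
24 ÷ 2 = 12 remainder 0
12 ÷ 2 = 6 remainder 0
6 ÷ 2 = 3 remainder 0
3 ÷ 2 = 1 remainder 1
1 ÷ 2 = 0 remainder 1
Reading remainders bottom-up:
= 1100000011011111


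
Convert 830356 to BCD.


Each digit → 4-bit binary:
  8 → 1000
  3 → 0011
  0 → 0000
  3 → 0011
  5 → 0101
  6 → 0110
= 1000 0011 0000 0011 0101 0110


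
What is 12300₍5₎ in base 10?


Positional values (base 5):
  0 × 5^0 = 0 × 1 = 0
  0 × 5^1 = 0 × 5 = 0
  3 × 5^2 = 3 × 25 = 75
  2 × 5^3 = 2 × 125 = 250
  1 × 5^4 = 1 × 625 = 625
Sum = 0 + 0 + 75 + 250 + 625
= 950


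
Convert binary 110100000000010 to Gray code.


Binary: 110100000000010
Gray code: G = B XOR (B >> 1)
B >> 1 = 011010000000001
110100000000010 XOR 011010000000001:
  1 XOR 0 = 1
  1 XOR 1 = 0
  0 XOR 1 = 1
  1 XOR 0 = 1
  0 XOR 1 = 1
  0 XOR 0 = 0
  0 XOR 0 = 0
  0 XOR 0 = 0
  0 XOR 0 = 0
  0 XOR 0 = 0
  0 XOR 0 = 0
  0 XOR 0 = 0
  0 XOR 0 = 0
  1 XOR 0 = 1
  0 XOR 1 = 1
= 101110000000011


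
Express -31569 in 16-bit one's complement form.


Original: 0111101101010001
Invert all bits:
  bit 0: 0 → 1
  bit 1: 1 → 0
  bit 2: 1 → 0
  bit 3: 1 → 0
  bit 4: 1 → 0
  bit 5: 0 → 1
  bit 6: 1 → 0
  bit 7: 1 → 0
  bit 8: 0 → 1
  bit 9: 1 → 0
  bit 10: 0 → 1
  bit 11: 1 → 0
  bit 12: 0 → 1
  bit 13: 0 → 1
  bit 14: 0 → 1
  bit 15: 1 → 0
= 1000010010101110


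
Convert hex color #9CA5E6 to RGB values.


Hex: #9CA5E6
R = 9C₁₆ = 156
G = A5₁₆ = 165
B = E6₁₆ = 230
= RGB(156, 165, 230)


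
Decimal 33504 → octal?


Divide by 8 repeatedly:
33504 ÷ 8 = 4188 remainder 0
4188 ÷ 8 = 523 remainder 4
523 ÷ 8 = 65 remainder 3
65 ÷ 8 = 8 remainder 1
8 ÷ 8 = 1 remainder 0
1 ÷ 8 = 0 remainder 1
Reading remainders bottom-up:
= 0o101340


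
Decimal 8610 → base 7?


Divide by 7 repeatedly:
8610 ÷ 7 = 1230 remainder 0
1230 ÷ 7 = 175 remainder 5
175 ÷ 7 = 25 remainder 0
25 ÷ 7 = 3 remainder 4
3 ÷ 7 = 0 remainder 3
Reading remainders bottom-up:
= 34050


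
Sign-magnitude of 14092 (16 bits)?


Sign bit: 0 (positive)
Magnitude: 14092 = 011011100001100
= 0011011100001100


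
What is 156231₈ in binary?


Each octal digit → 3 binary bits:
  1 = 001
  5 = 101
  6 = 110
  2 = 010
  3 = 011
  1 = 001
Concatenate: 001 101 110 010 011 001
= 001101110010011001


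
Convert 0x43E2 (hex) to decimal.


Positional values:
Position 0: 2 × 16^0 = 2 × 1 = 2
Position 1: E × 16^1 = 14 × 16 = 224
Position 2: 3 × 16^2 = 3 × 256 = 768
Position 3: 4 × 16^3 = 4 × 4096 = 16384
Sum = 2 + 224 + 768 + 16384
= 17378


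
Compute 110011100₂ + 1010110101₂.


Align and add column by column (LSB to MSB, carry propagating):
  00110011100
+ 01010110101
  -----------
  col 0: 0 + 1 + 0 (carry in) = 1 → bit 1, carry out 0
  col 1: 0 + 0 + 0 (carry in) = 0 → bit 0, carry out 0
  col 2: 1 + 1 + 0 (carry in) = 2 → bit 0, carry out 1
  col 3: 1 + 0 + 1 (carry in) = 2 → bit 0, carry out 1
  col 4: 1 + 1 + 1 (carry in) = 3 → bit 1, carry out 1
  col 5: 0 + 1 + 1 (carry in) = 2 → bit 0, carry out 1
  col 6: 0 + 0 + 1 (carry in) = 1 → bit 1, carry out 0
  col 7: 1 + 1 + 0 (carry in) = 2 → bit 0, carry out 1
  col 8: 1 + 0 + 1 (carry in) = 2 → bit 0, carry out 1
  col 9: 0 + 1 + 1 (carry in) = 2 → bit 0, carry out 1
  col 10: 0 + 0 + 1 (carry in) = 1 → bit 1, carry out 0
Reading bits MSB→LSB: 10001010001
Strip leading zeros: 10001010001
= 10001010001


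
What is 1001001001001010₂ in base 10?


Positional values:
Bit 1: 1 × 2^1 = 2
Bit 3: 1 × 2^3 = 8
Bit 6: 1 × 2^6 = 64
Bit 9: 1 × 2^9 = 512
Bit 12: 1 × 2^12 = 4096
Bit 15: 1 × 2^15 = 32768
Sum = 2 + 8 + 64 + 512 + 4096 + 32768
= 37450


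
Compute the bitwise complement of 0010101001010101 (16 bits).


Original: 0010101001010101
Invert all bits:
  bit 0: 0 → 1
  bit 1: 0 → 1
  bit 2: 1 → 0
  bit 3: 0 → 1
  bit 4: 1 → 0
  bit 5: 0 → 1
  bit 6: 1 → 0
  bit 7: 0 → 1
  bit 8: 0 → 1
  bit 9: 1 → 0
  bit 10: 0 → 1
  bit 11: 1 → 0
  bit 12: 0 → 1
  bit 13: 1 → 0
  bit 14: 0 → 1
  bit 15: 1 → 0
= 1101010110101010


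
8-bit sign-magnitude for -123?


Sign bit: 1 (negative)
Magnitude: 123 = 1111011
= 11111011


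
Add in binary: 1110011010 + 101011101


Align and add column by column (LSB to MSB, carry propagating):
  01110011010
+ 00101011101
  -----------
  col 0: 0 + 1 + 0 (carry in) = 1 → bit 1, carry out 0
  col 1: 1 + 0 + 0 (carry in) = 1 → bit 1, carry out 0
  col 2: 0 + 1 + 0 (carry in) = 1 → bit 1, carry out 0
  col 3: 1 + 1 + 0 (carry in) = 2 → bit 0, carry out 1
  col 4: 1 + 1 + 1 (carry in) = 3 → bit 1, carry out 1
  col 5: 0 + 0 + 1 (carry in) = 1 → bit 1, carry out 0
  col 6: 0 + 1 + 0 (carry in) = 1 → bit 1, carry out 0
  col 7: 1 + 0 + 0 (carry in) = 1 → bit 1, carry out 0
  col 8: 1 + 1 + 0 (carry in) = 2 → bit 0, carry out 1
  col 9: 1 + 0 + 1 (carry in) = 2 → bit 0, carry out 1
  col 10: 0 + 0 + 1 (carry in) = 1 → bit 1, carry out 0
Reading bits MSB→LSB: 10011110111
Strip leading zeros: 10011110111
= 10011110111


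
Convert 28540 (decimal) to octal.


Divide by 8 repeatedly:
28540 ÷ 8 = 3567 remainder 4
3567 ÷ 8 = 445 remainder 7
445 ÷ 8 = 55 remainder 5
55 ÷ 8 = 6 remainder 7
6 ÷ 8 = 0 remainder 6
Reading remainders bottom-up:
= 0o67574


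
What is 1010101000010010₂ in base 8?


Group into 3-bit groups: 001010101000010010
  001 = 1
  010 = 2
  101 = 5
  000 = 0
  010 = 2
  010 = 2
= 0o125022


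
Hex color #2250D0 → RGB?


Hex: #2250D0
R = 22₁₆ = 34
G = 50₁₆ = 80
B = D0₁₆ = 208
= RGB(34, 80, 208)


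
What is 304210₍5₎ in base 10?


Positional values (base 5):
  0 × 5^0 = 0 × 1 = 0
  1 × 5^1 = 1 × 5 = 5
  2 × 5^2 = 2 × 25 = 50
  4 × 5^3 = 4 × 125 = 500
  0 × 5^4 = 0 × 625 = 0
  3 × 5^5 = 3 × 3125 = 9375
Sum = 0 + 5 + 50 + 500 + 0 + 9375
= 9930


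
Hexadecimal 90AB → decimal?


Positional values:
Position 0: B × 16^0 = 11 × 1 = 11
Position 1: A × 16^1 = 10 × 16 = 160
Position 2: 0 × 16^2 = 0 × 256 = 0
Position 3: 9 × 16^3 = 9 × 4096 = 36864
Sum = 11 + 160 + 0 + 36864
= 37035


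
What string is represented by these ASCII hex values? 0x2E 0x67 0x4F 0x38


Codes (hex): 0x2E 0x67 0x4F 0x38
Per-code ASCII lookup:
  0x2E = 46  (special character) → '.'
  0x67 = 103  (range 97-122: lowercase, 103 - 97 = 6) → 'g'
  0x4F = 79  (range 65-90: uppercase, 79 - 65 = 14) → 'O'
  0x38 = 56  (range 48-57: digits, 56 - 48 = 8) → '8'
= '.gO8'


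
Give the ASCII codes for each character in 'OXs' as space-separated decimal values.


String: 'OXs'  (3 characters)
Per-character ASCII lookup:
  'O': uppercase starts at 65: 'O' = 65 + 14 = 79
  'X': uppercase starts at 65: 'X' = 65 + 23 = 88
  's': lowercase starts at 97: 's' = 97 + 18 = 115
= 79 88 115


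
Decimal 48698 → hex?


Divide by 16 repeatedly:
48698 ÷ 16 = 3043 remainder 10 (A)
3043 ÷ 16 = 190 remainder 3 (3)
190 ÷ 16 = 11 remainder 14 (E)
11 ÷ 16 = 0 remainder 11 (B)
Reading remainders bottom-up:
= 0xBE3A


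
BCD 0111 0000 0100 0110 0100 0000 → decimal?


Each 4-bit group → digit:
  0111 → 7
  0000 → 0
  0100 → 4
  0110 → 6
  0100 → 4
  0000 → 0
= 704640


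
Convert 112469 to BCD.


Each digit → 4-bit binary:
  1 → 0001
  1 → 0001
  2 → 0010
  4 → 0100
  6 → 0110
  9 → 1001
= 0001 0001 0010 0100 0110 1001


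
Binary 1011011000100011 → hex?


Group into 4-bit nibbles: 1011011000100011
  1011 = B
  0110 = 6
  0010 = 2
  0011 = 3
= 0xB623


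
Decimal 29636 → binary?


Divide by 2 repeatedly:
29636 ÷ 2 = 14818 remainder 0
14818 ÷ 2 = 7409 remainder 0
7409 ÷ 2 = 3704 remainder 1
3704 ÷ 2 = 1852 remainder 0
1852 ÷ 2 = 926 remainder 0
926 ÷ 2 = 463 remainder 0
463 ÷ 2 = 231 remainder 1
231 ÷ 2 = 115 remainder 1
115 ÷ 2 = 57 remainder 1
57 ÷ 2 = 28 remainder 1
28 ÷ 2 = 14 remainder 0
14 ÷ 2 = 7 remainder 0
7 ÷ 2 = 3 remainder 1
3 ÷ 2 = 1 remainder 1
1 ÷ 2 = 0 remainder 1
Reading remainders bottom-up:
= 111001111000100


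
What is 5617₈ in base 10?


Positional values:
Position 0: 7 × 8^0 = 7
Position 1: 1 × 8^1 = 8
Position 2: 6 × 8^2 = 384
Position 3: 5 × 8^3 = 2560
Sum = 7 + 8 + 384 + 2560
= 2959


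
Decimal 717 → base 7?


Divide by 7 repeatedly:
717 ÷ 7 = 102 remainder 3
102 ÷ 7 = 14 remainder 4
14 ÷ 7 = 2 remainder 0
2 ÷ 7 = 0 remainder 2
Reading remainders bottom-up:
= 2043


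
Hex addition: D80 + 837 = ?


Align and add column by column (LSB to MSB, each column mod 16 with carry):
  0D80
+ 0837
  ----
  col 0: 0(0) + 7(7) + 0 (carry in) = 7 → 7(7), carry out 0
  col 1: 8(8) + 3(3) + 0 (carry in) = 11 → B(11), carry out 0
  col 2: D(13) + 8(8) + 0 (carry in) = 21 → 5(5), carry out 1
  col 3: 0(0) + 0(0) + 1 (carry in) = 1 → 1(1), carry out 0
Reading digits MSB→LSB: 15B7
Strip leading zeros: 15B7
= 0x15B7


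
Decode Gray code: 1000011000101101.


Gray code: 1000011000101101
MSB stays the same: 1
Each subsequent bit = prev_binary XOR current_gray:
  B[1] = 1 XOR 0 = 1
  B[2] = 1 XOR 0 = 1
  B[3] = 1 XOR 0 = 1
  B[4] = 1 XOR 0 = 1
  B[5] = 1 XOR 1 = 0
  B[6] = 0 XOR 1 = 1
  B[7] = 1 XOR 0 = 1
  B[8] = 1 XOR 0 = 1
  B[9] = 1 XOR 0 = 1
  B[10] = 1 XOR 1 = 0
  B[11] = 0 XOR 0 = 0
  B[12] = 0 XOR 1 = 1
  B[13] = 1 XOR 1 = 0
  B[14] = 0 XOR 0 = 0
  B[15] = 0 XOR 1 = 1
= 1111101111001001 (64457 decimal)


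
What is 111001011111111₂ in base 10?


Positional values:
Bit 0: 1 × 2^0 = 1
Bit 1: 1 × 2^1 = 2
Bit 2: 1 × 2^2 = 4
Bit 3: 1 × 2^3 = 8
Bit 4: 1 × 2^4 = 16
Bit 5: 1 × 2^5 = 32
Bit 6: 1 × 2^6 = 64
Bit 7: 1 × 2^7 = 128
Bit 9: 1 × 2^9 = 512
Bit 12: 1 × 2^12 = 4096
Bit 13: 1 × 2^13 = 8192
Bit 14: 1 × 2^14 = 16384
Sum = 1 + 2 + 4 + 8 + 16 + 32 + 64 + 128 + 512 + 4096 + 8192 + 16384
= 29439


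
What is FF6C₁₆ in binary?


Each hex digit → 4 binary bits:
  F = 1111
  F = 1111
  6 = 0110
  C = 1100
Concatenate: 1111 1111 0110 1100
= 1111111101101100


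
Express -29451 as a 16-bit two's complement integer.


Original: 0111001100001011
Step 1 - Invert all bits: 1000110011110100
Step 2 - Add 1: 1000110011110100 + 1
= 1000110011110101 (represents -29451)


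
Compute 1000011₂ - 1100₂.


Align and subtract column by column (LSB to MSB, borrowing when needed):
  1000011
- 0001100
  -------
  col 0: (1 - 0 borrow-in) - 0 → 1 - 0 = 1, borrow out 0
  col 1: (1 - 0 borrow-in) - 0 → 1 - 0 = 1, borrow out 0
  col 2: (0 - 0 borrow-in) - 1 → borrow from next column: (0+2) - 1 = 1, borrow out 1
  col 3: (0 - 1 borrow-in) - 1 → borrow from next column: (-1+2) - 1 = 0, borrow out 1
  col 4: (0 - 1 borrow-in) - 0 → borrow from next column: (-1+2) - 0 = 1, borrow out 1
  col 5: (0 - 1 borrow-in) - 0 → borrow from next column: (-1+2) - 0 = 1, borrow out 1
  col 6: (1 - 1 borrow-in) - 0 → 0 - 0 = 0, borrow out 0
Reading bits MSB→LSB: 0110111
Strip leading zeros: 110111
= 110111


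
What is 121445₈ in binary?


Each octal digit → 3 binary bits:
  1 = 001
  2 = 010
  1 = 001
  4 = 100
  4 = 100
  5 = 101
Concatenate: 001 010 001 100 100 101
= 001010001100100101


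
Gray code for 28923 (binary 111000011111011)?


Binary: 111000011111011
Gray code: G = B XOR (B >> 1)
B >> 1 = 011100001111101
111000011111011 XOR 011100001111101:
  1 XOR 0 = 1
  1 XOR 1 = 0
  1 XOR 1 = 0
  0 XOR 1 = 1
  0 XOR 0 = 0
  0 XOR 0 = 0
  0 XOR 0 = 0
  1 XOR 0 = 1
  1 XOR 1 = 0
  1 XOR 1 = 0
  1 XOR 1 = 0
  1 XOR 1 = 0
  0 XOR 1 = 1
  1 XOR 0 = 1
  1 XOR 1 = 0
= 100100010000110


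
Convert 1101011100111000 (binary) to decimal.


Positional values:
Bit 3: 1 × 2^3 = 8
Bit 4: 1 × 2^4 = 16
Bit 5: 1 × 2^5 = 32
Bit 8: 1 × 2^8 = 256
Bit 9: 1 × 2^9 = 512
Bit 10: 1 × 2^10 = 1024
Bit 12: 1 × 2^12 = 4096
Bit 14: 1 × 2^14 = 16384
Bit 15: 1 × 2^15 = 32768
Sum = 8 + 16 + 32 + 256 + 512 + 1024 + 4096 + 16384 + 32768
= 55096


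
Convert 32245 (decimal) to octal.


Divide by 8 repeatedly:
32245 ÷ 8 = 4030 remainder 5
4030 ÷ 8 = 503 remainder 6
503 ÷ 8 = 62 remainder 7
62 ÷ 8 = 7 remainder 6
7 ÷ 8 = 0 remainder 7
Reading remainders bottom-up:
= 0o76765


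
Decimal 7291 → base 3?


Divide by 3 repeatedly:
7291 ÷ 3 = 2430 remainder 1
2430 ÷ 3 = 810 remainder 0
810 ÷ 3 = 270 remainder 0
270 ÷ 3 = 90 remainder 0
90 ÷ 3 = 30 remainder 0
30 ÷ 3 = 10 remainder 0
10 ÷ 3 = 3 remainder 1
3 ÷ 3 = 1 remainder 0
1 ÷ 3 = 0 remainder 1
Reading remainders bottom-up:
= 101000001


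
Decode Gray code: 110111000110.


Gray code: 110111000110
MSB stays the same: 1
Each subsequent bit = prev_binary XOR current_gray:
  B[1] = 1 XOR 1 = 0
  B[2] = 0 XOR 0 = 0
  B[3] = 0 XOR 1 = 1
  B[4] = 1 XOR 1 = 0
  B[5] = 0 XOR 1 = 1
  B[6] = 1 XOR 0 = 1
  B[7] = 1 XOR 0 = 1
  B[8] = 1 XOR 0 = 1
  B[9] = 1 XOR 1 = 0
  B[10] = 0 XOR 1 = 1
  B[11] = 1 XOR 0 = 1
= 100101111011 (2427 decimal)


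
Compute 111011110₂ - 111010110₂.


Align and subtract column by column (LSB to MSB, borrowing when needed):
  111011110
- 111010110
  ---------
  col 0: (0 - 0 borrow-in) - 0 → 0 - 0 = 0, borrow out 0
  col 1: (1 - 0 borrow-in) - 1 → 1 - 1 = 0, borrow out 0
  col 2: (1 - 0 borrow-in) - 1 → 1 - 1 = 0, borrow out 0
  col 3: (1 - 0 borrow-in) - 0 → 1 - 0 = 1, borrow out 0
  col 4: (1 - 0 borrow-in) - 1 → 1 - 1 = 0, borrow out 0
  col 5: (0 - 0 borrow-in) - 0 → 0 - 0 = 0, borrow out 0
  col 6: (1 - 0 borrow-in) - 1 → 1 - 1 = 0, borrow out 0
  col 7: (1 - 0 borrow-in) - 1 → 1 - 1 = 0, borrow out 0
  col 8: (1 - 0 borrow-in) - 1 → 1 - 1 = 0, borrow out 0
Reading bits MSB→LSB: 000001000
Strip leading zeros: 1000
= 1000


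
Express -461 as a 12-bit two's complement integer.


Original: 000111001101
Step 1 - Invert all bits: 111000110010
Step 2 - Add 1: 111000110010 + 1
= 111000110011 (represents -461)


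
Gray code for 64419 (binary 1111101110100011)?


Binary: 1111101110100011
Gray code: G = B XOR (B >> 1)
B >> 1 = 0111110111010001
1111101110100011 XOR 0111110111010001:
  1 XOR 0 = 1
  1 XOR 1 = 0
  1 XOR 1 = 0
  1 XOR 1 = 0
  1 XOR 1 = 0
  0 XOR 1 = 1
  1 XOR 0 = 1
  1 XOR 1 = 0
  1 XOR 1 = 0
  0 XOR 1 = 1
  1 XOR 0 = 1
  0 XOR 1 = 1
  0 XOR 0 = 0
  0 XOR 0 = 0
  1 XOR 0 = 1
  1 XOR 1 = 0
= 1000011001110010


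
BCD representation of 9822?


Each digit → 4-bit binary:
  9 → 1001
  8 → 1000
  2 → 0010
  2 → 0010
= 1001 1000 0010 0010


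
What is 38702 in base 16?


Divide by 16 repeatedly:
38702 ÷ 16 = 2418 remainder 14 (E)
2418 ÷ 16 = 151 remainder 2 (2)
151 ÷ 16 = 9 remainder 7 (7)
9 ÷ 16 = 0 remainder 9 (9)
Reading remainders bottom-up:
= 0x972E


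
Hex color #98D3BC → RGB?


Hex: #98D3BC
R = 98₁₆ = 152
G = D3₁₆ = 211
B = BC₁₆ = 188
= RGB(152, 211, 188)


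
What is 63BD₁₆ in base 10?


Positional values:
Position 0: D × 16^0 = 13 × 1 = 13
Position 1: B × 16^1 = 11 × 16 = 176
Position 2: 3 × 16^2 = 3 × 256 = 768
Position 3: 6 × 16^3 = 6 × 4096 = 24576
Sum = 13 + 176 + 768 + 24576
= 25533


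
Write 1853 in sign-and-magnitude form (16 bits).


Sign bit: 0 (positive)
Magnitude: 1853 = 000011100111101
= 0000011100111101


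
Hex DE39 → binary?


Each hex digit → 4 binary bits:
  D = 1101
  E = 1110
  3 = 0011
  9 = 1001
Concatenate: 1101 1110 0011 1001
= 1101111000111001


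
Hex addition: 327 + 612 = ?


Align and add column by column (LSB to MSB, each column mod 16 with carry):
  0327
+ 0612
  ----
  col 0: 7(7) + 2(2) + 0 (carry in) = 9 → 9(9), carry out 0
  col 1: 2(2) + 1(1) + 0 (carry in) = 3 → 3(3), carry out 0
  col 2: 3(3) + 6(6) + 0 (carry in) = 9 → 9(9), carry out 0
  col 3: 0(0) + 0(0) + 0 (carry in) = 0 → 0(0), carry out 0
Reading digits MSB→LSB: 0939
Strip leading zeros: 939
= 0x939


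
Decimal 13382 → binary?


Divide by 2 repeatedly:
13382 ÷ 2 = 6691 remainder 0
6691 ÷ 2 = 3345 remainder 1
3345 ÷ 2 = 1672 remainder 1
1672 ÷ 2 = 836 remainder 0
836 ÷ 2 = 418 remainder 0
418 ÷ 2 = 209 remainder 0
209 ÷ 2 = 104 remainder 1
104 ÷ 2 = 52 remainder 0
52 ÷ 2 = 26 remainder 0
26 ÷ 2 = 13 remainder 0
13 ÷ 2 = 6 remainder 1
6 ÷ 2 = 3 remainder 0
3 ÷ 2 = 1 remainder 1
1 ÷ 2 = 0 remainder 1
Reading remainders bottom-up:
= 11010001000110


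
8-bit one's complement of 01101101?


Original: 01101101
Invert all bits:
  bit 0: 0 → 1
  bit 1: 1 → 0
  bit 2: 1 → 0
  bit 3: 0 → 1
  bit 4: 1 → 0
  bit 5: 1 → 0
  bit 6: 0 → 1
  bit 7: 1 → 0
= 10010010


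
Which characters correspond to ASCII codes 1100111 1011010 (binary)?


Codes (binary): 1100111 1011010
Per-code ASCII lookup:
  1100111 = 103  (range 97-122: lowercase, 103 - 97 = 6) → 'g'
  1011010 = 90  (range 65-90: uppercase, 90 - 65 = 25) → 'Z'
= 'gZ'


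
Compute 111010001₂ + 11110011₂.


Align and add column by column (LSB to MSB, carry propagating):
  0111010001
+ 0011110011
  ----------
  col 0: 1 + 1 + 0 (carry in) = 2 → bit 0, carry out 1
  col 1: 0 + 1 + 1 (carry in) = 2 → bit 0, carry out 1
  col 2: 0 + 0 + 1 (carry in) = 1 → bit 1, carry out 0
  col 3: 0 + 0 + 0 (carry in) = 0 → bit 0, carry out 0
  col 4: 1 + 1 + 0 (carry in) = 2 → bit 0, carry out 1
  col 5: 0 + 1 + 1 (carry in) = 2 → bit 0, carry out 1
  col 6: 1 + 1 + 1 (carry in) = 3 → bit 1, carry out 1
  col 7: 1 + 1 + 1 (carry in) = 3 → bit 1, carry out 1
  col 8: 1 + 0 + 1 (carry in) = 2 → bit 0, carry out 1
  col 9: 0 + 0 + 1 (carry in) = 1 → bit 1, carry out 0
Reading bits MSB→LSB: 1011000100
Strip leading zeros: 1011000100
= 1011000100


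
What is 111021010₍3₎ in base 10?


Positional values (base 3):
  0 × 3^0 = 0 × 1 = 0
  1 × 3^1 = 1 × 3 = 3
  0 × 3^2 = 0 × 9 = 0
  1 × 3^3 = 1 × 27 = 27
  2 × 3^4 = 2 × 81 = 162
  0 × 3^5 = 0 × 243 = 0
  1 × 3^6 = 1 × 729 = 729
  1 × 3^7 = 1 × 2187 = 2187
  1 × 3^8 = 1 × 6561 = 6561
Sum = 0 + 3 + 0 + 27 + 162 + 0 + 729 + 2187 + 6561
= 9669


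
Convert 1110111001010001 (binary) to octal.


Group into 3-bit groups: 001110111001010001
  001 = 1
  110 = 6
  111 = 7
  001 = 1
  010 = 2
  001 = 1
= 0o167121


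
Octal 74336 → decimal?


Positional values:
Position 0: 6 × 8^0 = 6
Position 1: 3 × 8^1 = 24
Position 2: 3 × 8^2 = 192
Position 3: 4 × 8^3 = 2048
Position 4: 7 × 8^4 = 28672
Sum = 6 + 24 + 192 + 2048 + 28672
= 30942


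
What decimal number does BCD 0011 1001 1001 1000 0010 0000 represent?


Each 4-bit group → digit:
  0011 → 3
  1001 → 9
  1001 → 9
  1000 → 8
  0010 → 2
  0000 → 0
= 399820


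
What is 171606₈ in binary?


Each octal digit → 3 binary bits:
  1 = 001
  7 = 111
  1 = 001
  6 = 110
  0 = 000
  6 = 110
Concatenate: 001 111 001 110 000 110
= 001111001110000110


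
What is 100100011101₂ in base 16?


Group into 4-bit nibbles: 100100011101
  1001 = 9
  0001 = 1
  1101 = D
= 0x91D


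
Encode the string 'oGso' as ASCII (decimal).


String: 'oGso'  (4 characters)
Per-character ASCII lookup:
  'o': lowercase starts at 97: 'o' = 97 + 14 = 111
  'G': uppercase starts at 65: 'G' = 65 + 6 = 71
  's': lowercase starts at 97: 's' = 97 + 18 = 115
  'o': lowercase starts at 97: 'o' = 97 + 14 = 111
= 111 71 115 111


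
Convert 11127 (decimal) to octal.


Divide by 8 repeatedly:
11127 ÷ 8 = 1390 remainder 7
1390 ÷ 8 = 173 remainder 6
173 ÷ 8 = 21 remainder 5
21 ÷ 8 = 2 remainder 5
2 ÷ 8 = 0 remainder 2
Reading remainders bottom-up:
= 0o25567


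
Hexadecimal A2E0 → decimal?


Positional values:
Position 0: 0 × 16^0 = 0 × 1 = 0
Position 1: E × 16^1 = 14 × 16 = 224
Position 2: 2 × 16^2 = 2 × 256 = 512
Position 3: A × 16^3 = 10 × 4096 = 40960
Sum = 0 + 224 + 512 + 40960
= 41696


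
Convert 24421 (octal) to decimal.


Positional values:
Position 0: 1 × 8^0 = 1
Position 1: 2 × 8^1 = 16
Position 2: 4 × 8^2 = 256
Position 3: 4 × 8^3 = 2048
Position 4: 2 × 8^4 = 8192
Sum = 1 + 16 + 256 + 2048 + 8192
= 10513


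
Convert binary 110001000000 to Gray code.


Binary: 110001000000
Gray code: G = B XOR (B >> 1)
B >> 1 = 011000100000
110001000000 XOR 011000100000:
  1 XOR 0 = 1
  1 XOR 1 = 0
  0 XOR 1 = 1
  0 XOR 0 = 0
  0 XOR 0 = 0
  1 XOR 0 = 1
  0 XOR 1 = 1
  0 XOR 0 = 0
  0 XOR 0 = 0
  0 XOR 0 = 0
  0 XOR 0 = 0
  0 XOR 0 = 0
= 101001100000


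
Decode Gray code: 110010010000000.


Gray code: 110010010000000
MSB stays the same: 1
Each subsequent bit = prev_binary XOR current_gray:
  B[1] = 1 XOR 1 = 0
  B[2] = 0 XOR 0 = 0
  B[3] = 0 XOR 0 = 0
  B[4] = 0 XOR 1 = 1
  B[5] = 1 XOR 0 = 1
  B[6] = 1 XOR 0 = 1
  B[7] = 1 XOR 1 = 0
  B[8] = 0 XOR 0 = 0
  B[9] = 0 XOR 0 = 0
  B[10] = 0 XOR 0 = 0
  B[11] = 0 XOR 0 = 0
  B[12] = 0 XOR 0 = 0
  B[13] = 0 XOR 0 = 0
  B[14] = 0 XOR 0 = 0
= 100011100000000 (18176 decimal)


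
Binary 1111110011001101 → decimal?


Positional values:
Bit 0: 1 × 2^0 = 1
Bit 2: 1 × 2^2 = 4
Bit 3: 1 × 2^3 = 8
Bit 6: 1 × 2^6 = 64
Bit 7: 1 × 2^7 = 128
Bit 10: 1 × 2^10 = 1024
Bit 11: 1 × 2^11 = 2048
Bit 12: 1 × 2^12 = 4096
Bit 13: 1 × 2^13 = 8192
Bit 14: 1 × 2^14 = 16384
Bit 15: 1 × 2^15 = 32768
Sum = 1 + 4 + 8 + 64 + 128 + 1024 + 2048 + 4096 + 8192 + 16384 + 32768
= 64717


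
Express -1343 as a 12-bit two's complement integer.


Original: 010100111111
Step 1 - Invert all bits: 101011000000
Step 2 - Add 1: 101011000000 + 1
= 101011000001 (represents -1343)


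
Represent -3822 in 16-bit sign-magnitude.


Sign bit: 1 (negative)
Magnitude: 3822 = 000111011101110
= 1000111011101110


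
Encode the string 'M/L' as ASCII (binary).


String: 'M/L'  (3 characters)
Per-character ASCII lookup:
  'M': uppercase starts at 65: 'M' = 65 + 12 = 77 → 1001101
  '/': special character: '/' = 47 → 101111
  'L': uppercase starts at 65: 'L' = 65 + 11 = 76 → 1001100
= 1001101 101111 1001100


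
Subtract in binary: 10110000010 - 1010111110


Align and subtract column by column (LSB to MSB, borrowing when needed):
  10110000010
- 01010111110
  -----------
  col 0: (0 - 0 borrow-in) - 0 → 0 - 0 = 0, borrow out 0
  col 1: (1 - 0 borrow-in) - 1 → 1 - 1 = 0, borrow out 0
  col 2: (0 - 0 borrow-in) - 1 → borrow from next column: (0+2) - 1 = 1, borrow out 1
  col 3: (0 - 1 borrow-in) - 1 → borrow from next column: (-1+2) - 1 = 0, borrow out 1
  col 4: (0 - 1 borrow-in) - 1 → borrow from next column: (-1+2) - 1 = 0, borrow out 1
  col 5: (0 - 1 borrow-in) - 1 → borrow from next column: (-1+2) - 1 = 0, borrow out 1
  col 6: (0 - 1 borrow-in) - 0 → borrow from next column: (-1+2) - 0 = 1, borrow out 1
  col 7: (1 - 1 borrow-in) - 1 → borrow from next column: (0+2) - 1 = 1, borrow out 1
  col 8: (1 - 1 borrow-in) - 0 → 0 - 0 = 0, borrow out 0
  col 9: (0 - 0 borrow-in) - 1 → borrow from next column: (0+2) - 1 = 1, borrow out 1
  col 10: (1 - 1 borrow-in) - 0 → 0 - 0 = 0, borrow out 0
Reading bits MSB→LSB: 01011000100
Strip leading zeros: 1011000100
= 1011000100


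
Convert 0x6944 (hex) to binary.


Each hex digit → 4 binary bits:
  6 = 0110
  9 = 1001
  4 = 0100
  4 = 0100
Concatenate: 0110 1001 0100 0100
= 0110100101000100


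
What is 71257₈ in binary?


Each octal digit → 3 binary bits:
  7 = 111
  1 = 001
  2 = 010
  5 = 101
  7 = 111
Concatenate: 111 001 010 101 111
= 111001010101111


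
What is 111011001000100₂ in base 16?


Group into 4-bit nibbles: 0111011001000100
  0111 = 7
  0110 = 6
  0100 = 4
  0100 = 4
= 0x7644


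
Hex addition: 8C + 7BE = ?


Align and add column by column (LSB to MSB, each column mod 16 with carry):
  008C
+ 07BE
  ----
  col 0: C(12) + E(14) + 0 (carry in) = 26 → A(10), carry out 1
  col 1: 8(8) + B(11) + 1 (carry in) = 20 → 4(4), carry out 1
  col 2: 0(0) + 7(7) + 1 (carry in) = 8 → 8(8), carry out 0
  col 3: 0(0) + 0(0) + 0 (carry in) = 0 → 0(0), carry out 0
Reading digits MSB→LSB: 084A
Strip leading zeros: 84A
= 0x84A


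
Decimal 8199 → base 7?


Divide by 7 repeatedly:
8199 ÷ 7 = 1171 remainder 2
1171 ÷ 7 = 167 remainder 2
167 ÷ 7 = 23 remainder 6
23 ÷ 7 = 3 remainder 2
3 ÷ 7 = 0 remainder 3
Reading remainders bottom-up:
= 32622


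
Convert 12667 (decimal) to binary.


Divide by 2 repeatedly:
12667 ÷ 2 = 6333 remainder 1
6333 ÷ 2 = 3166 remainder 1
3166 ÷ 2 = 1583 remainder 0
1583 ÷ 2 = 791 remainder 1
791 ÷ 2 = 395 remainder 1
395 ÷ 2 = 197 remainder 1
197 ÷ 2 = 98 remainder 1
98 ÷ 2 = 49 remainder 0
49 ÷ 2 = 24 remainder 1
24 ÷ 2 = 12 remainder 0
12 ÷ 2 = 6 remainder 0
6 ÷ 2 = 3 remainder 0
3 ÷ 2 = 1 remainder 1
1 ÷ 2 = 0 remainder 1
Reading remainders bottom-up:
= 11000101111011


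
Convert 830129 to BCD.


Each digit → 4-bit binary:
  8 → 1000
  3 → 0011
  0 → 0000
  1 → 0001
  2 → 0010
  9 → 1001
= 1000 0011 0000 0001 0010 1001


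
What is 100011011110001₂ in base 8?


Group into 3-bit groups: 100011011110001
  100 = 4
  011 = 3
  011 = 3
  110 = 6
  001 = 1
= 0o43361


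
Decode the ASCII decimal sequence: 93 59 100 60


Codes (decimal): 93 59 100 60
Per-code ASCII lookup:
  93  (special character) → ']'
  59  (special character) → ';'
  100  (range 97-122: lowercase, 100 - 97 = 3) → 'd'
  60  (special character) → '<'
= '];d<'


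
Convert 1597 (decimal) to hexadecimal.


Divide by 16 repeatedly:
1597 ÷ 16 = 99 remainder 13 (D)
99 ÷ 16 = 6 remainder 3 (3)
6 ÷ 16 = 0 remainder 6 (6)
Reading remainders bottom-up:
= 0x63D


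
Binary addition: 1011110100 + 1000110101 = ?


Align and add column by column (LSB to MSB, carry propagating):
  01011110100
+ 01000110101
  -----------
  col 0: 0 + 1 + 0 (carry in) = 1 → bit 1, carry out 0
  col 1: 0 + 0 + 0 (carry in) = 0 → bit 0, carry out 0
  col 2: 1 + 1 + 0 (carry in) = 2 → bit 0, carry out 1
  col 3: 0 + 0 + 1 (carry in) = 1 → bit 1, carry out 0
  col 4: 1 + 1 + 0 (carry in) = 2 → bit 0, carry out 1
  col 5: 1 + 1 + 1 (carry in) = 3 → bit 1, carry out 1
  col 6: 1 + 0 + 1 (carry in) = 2 → bit 0, carry out 1
  col 7: 1 + 0 + 1 (carry in) = 2 → bit 0, carry out 1
  col 8: 0 + 0 + 1 (carry in) = 1 → bit 1, carry out 0
  col 9: 1 + 1 + 0 (carry in) = 2 → bit 0, carry out 1
  col 10: 0 + 0 + 1 (carry in) = 1 → bit 1, carry out 0
Reading bits MSB→LSB: 10100101001
Strip leading zeros: 10100101001
= 10100101001


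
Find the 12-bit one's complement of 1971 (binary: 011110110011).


Original: 011110110011
Invert all bits:
  bit 0: 0 → 1
  bit 1: 1 → 0
  bit 2: 1 → 0
  bit 3: 1 → 0
  bit 4: 1 → 0
  bit 5: 0 → 1
  bit 6: 1 → 0
  bit 7: 1 → 0
  bit 8: 0 → 1
  bit 9: 0 → 1
  bit 10: 1 → 0
  bit 11: 1 → 0
= 100001001100


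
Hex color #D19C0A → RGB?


Hex: #D19C0A
R = D1₁₆ = 209
G = 9C₁₆ = 156
B = 0A₁₆ = 10
= RGB(209, 156, 10)


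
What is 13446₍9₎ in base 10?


Positional values (base 9):
  6 × 9^0 = 6 × 1 = 6
  4 × 9^1 = 4 × 9 = 36
  4 × 9^2 = 4 × 81 = 324
  3 × 9^3 = 3 × 729 = 2187
  1 × 9^4 = 1 × 6561 = 6561
Sum = 6 + 36 + 324 + 2187 + 6561
= 9114


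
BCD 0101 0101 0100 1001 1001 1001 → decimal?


Each 4-bit group → digit:
  0101 → 5
  0101 → 5
  0100 → 4
  1001 → 9
  1001 → 9
  1001 → 9
= 554999


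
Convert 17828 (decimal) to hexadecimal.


Divide by 16 repeatedly:
17828 ÷ 16 = 1114 remainder 4 (4)
1114 ÷ 16 = 69 remainder 10 (A)
69 ÷ 16 = 4 remainder 5 (5)
4 ÷ 16 = 0 remainder 4 (4)
Reading remainders bottom-up:
= 0x45A4


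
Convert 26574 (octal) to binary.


Each octal digit → 3 binary bits:
  2 = 010
  6 = 110
  5 = 101
  7 = 111
  4 = 100
Concatenate: 010 110 101 111 100
= 010110101111100


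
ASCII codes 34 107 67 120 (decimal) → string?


Codes (decimal): 34 107 67 120
Per-code ASCII lookup:
  34  (special character) → '"'
  107  (range 97-122: lowercase, 107 - 97 = 10) → 'k'
  67  (range 65-90: uppercase, 67 - 65 = 2) → 'C'
  120  (range 97-122: lowercase, 120 - 97 = 23) → 'x'
= '"kCx'


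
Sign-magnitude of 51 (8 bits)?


Sign bit: 0 (positive)
Magnitude: 51 = 0110011
= 00110011


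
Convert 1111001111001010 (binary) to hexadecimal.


Group into 4-bit nibbles: 1111001111001010
  1111 = F
  0011 = 3
  1100 = C
  1010 = A
= 0xF3CA


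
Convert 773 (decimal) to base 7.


Divide by 7 repeatedly:
773 ÷ 7 = 110 remainder 3
110 ÷ 7 = 15 remainder 5
15 ÷ 7 = 2 remainder 1
2 ÷ 7 = 0 remainder 2
Reading remainders bottom-up:
= 2153


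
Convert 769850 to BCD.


Each digit → 4-bit binary:
  7 → 0111
  6 → 0110
  9 → 1001
  8 → 1000
  5 → 0101
  0 → 0000
= 0111 0110 1001 1000 0101 0000


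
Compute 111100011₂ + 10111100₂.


Align and add column by column (LSB to MSB, carry propagating):
  0111100011
+ 0010111100
  ----------
  col 0: 1 + 0 + 0 (carry in) = 1 → bit 1, carry out 0
  col 1: 1 + 0 + 0 (carry in) = 1 → bit 1, carry out 0
  col 2: 0 + 1 + 0 (carry in) = 1 → bit 1, carry out 0
  col 3: 0 + 1 + 0 (carry in) = 1 → bit 1, carry out 0
  col 4: 0 + 1 + 0 (carry in) = 1 → bit 1, carry out 0
  col 5: 1 + 1 + 0 (carry in) = 2 → bit 0, carry out 1
  col 6: 1 + 0 + 1 (carry in) = 2 → bit 0, carry out 1
  col 7: 1 + 1 + 1 (carry in) = 3 → bit 1, carry out 1
  col 8: 1 + 0 + 1 (carry in) = 2 → bit 0, carry out 1
  col 9: 0 + 0 + 1 (carry in) = 1 → bit 1, carry out 0
Reading bits MSB→LSB: 1010011111
Strip leading zeros: 1010011111
= 1010011111


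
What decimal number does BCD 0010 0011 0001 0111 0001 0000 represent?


Each 4-bit group → digit:
  0010 → 2
  0011 → 3
  0001 → 1
  0111 → 7
  0001 → 1
  0000 → 0
= 231710


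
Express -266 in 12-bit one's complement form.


Original: 000100001010
Invert all bits:
  bit 0: 0 → 1
  bit 1: 0 → 1
  bit 2: 0 → 1
  bit 3: 1 → 0
  bit 4: 0 → 1
  bit 5: 0 → 1
  bit 6: 0 → 1
  bit 7: 0 → 1
  bit 8: 1 → 0
  bit 9: 0 → 1
  bit 10: 1 → 0
  bit 11: 0 → 1
= 111011110101
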